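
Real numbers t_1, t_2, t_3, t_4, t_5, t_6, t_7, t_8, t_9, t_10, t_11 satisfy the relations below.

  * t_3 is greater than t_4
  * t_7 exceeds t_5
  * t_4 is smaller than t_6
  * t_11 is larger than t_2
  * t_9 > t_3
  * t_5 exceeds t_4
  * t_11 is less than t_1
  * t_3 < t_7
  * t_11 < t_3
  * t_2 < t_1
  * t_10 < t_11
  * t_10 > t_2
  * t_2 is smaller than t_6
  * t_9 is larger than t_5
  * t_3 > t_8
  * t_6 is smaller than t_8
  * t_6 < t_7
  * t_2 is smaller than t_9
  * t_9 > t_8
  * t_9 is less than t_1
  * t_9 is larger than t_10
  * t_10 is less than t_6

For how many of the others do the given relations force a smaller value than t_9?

From t_9 the given relations immediately reach t_2, t_10, t_5, t_8, t_3.
From those, t_4, t_6, t_11 — 8 in total.
No other element is forced below t_9 by the given relations, so the count is 8.

8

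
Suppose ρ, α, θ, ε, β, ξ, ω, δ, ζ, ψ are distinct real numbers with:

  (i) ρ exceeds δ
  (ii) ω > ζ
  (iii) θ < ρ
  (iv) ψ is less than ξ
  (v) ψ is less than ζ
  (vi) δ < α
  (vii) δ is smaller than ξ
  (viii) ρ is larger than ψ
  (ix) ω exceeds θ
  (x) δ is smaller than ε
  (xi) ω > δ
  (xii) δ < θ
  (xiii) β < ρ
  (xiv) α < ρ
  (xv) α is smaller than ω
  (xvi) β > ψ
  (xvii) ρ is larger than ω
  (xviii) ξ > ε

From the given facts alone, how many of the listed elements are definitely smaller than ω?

From ω the given relations immediately reach δ, α, ζ, θ.
From those, ψ — 5 in total.
Nothing else is reachable below ω; 5 in all.

5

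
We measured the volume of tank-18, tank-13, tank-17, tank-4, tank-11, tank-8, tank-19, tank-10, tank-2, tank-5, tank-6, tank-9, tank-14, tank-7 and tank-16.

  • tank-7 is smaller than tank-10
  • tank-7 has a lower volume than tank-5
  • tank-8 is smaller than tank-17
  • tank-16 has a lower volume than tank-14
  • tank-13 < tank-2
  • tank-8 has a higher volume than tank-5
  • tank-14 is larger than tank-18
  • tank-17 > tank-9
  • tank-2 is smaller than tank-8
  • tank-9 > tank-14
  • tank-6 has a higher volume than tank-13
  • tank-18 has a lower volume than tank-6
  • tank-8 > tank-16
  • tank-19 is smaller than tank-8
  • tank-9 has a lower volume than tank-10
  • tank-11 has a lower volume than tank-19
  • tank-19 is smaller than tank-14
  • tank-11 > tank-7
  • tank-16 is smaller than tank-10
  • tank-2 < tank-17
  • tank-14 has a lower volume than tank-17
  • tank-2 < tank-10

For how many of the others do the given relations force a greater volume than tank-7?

The elements the relations force above tank-7 are tank-5, tank-11, tank-19, tank-8, tank-14, tank-9, tank-17, tank-10 — no chain reaches any other.
That is 8.

8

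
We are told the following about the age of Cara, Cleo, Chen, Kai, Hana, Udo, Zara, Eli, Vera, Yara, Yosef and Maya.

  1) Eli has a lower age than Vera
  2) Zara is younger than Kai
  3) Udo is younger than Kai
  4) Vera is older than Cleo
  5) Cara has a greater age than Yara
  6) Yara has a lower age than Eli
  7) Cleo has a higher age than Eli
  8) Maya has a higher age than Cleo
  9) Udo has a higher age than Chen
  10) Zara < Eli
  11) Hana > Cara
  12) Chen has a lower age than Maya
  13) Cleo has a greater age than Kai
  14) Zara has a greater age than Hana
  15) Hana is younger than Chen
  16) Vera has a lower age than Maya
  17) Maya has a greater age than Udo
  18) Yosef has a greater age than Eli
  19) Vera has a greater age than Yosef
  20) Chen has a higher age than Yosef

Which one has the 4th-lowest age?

The consecutive relations fix a unique order: Yara < Cara < Hana < Zara < Eli < Yosef < Chen < Udo < Kai < Cleo < Vera < Maya.
Counting 4 from the smallest end gives Zara.

Zara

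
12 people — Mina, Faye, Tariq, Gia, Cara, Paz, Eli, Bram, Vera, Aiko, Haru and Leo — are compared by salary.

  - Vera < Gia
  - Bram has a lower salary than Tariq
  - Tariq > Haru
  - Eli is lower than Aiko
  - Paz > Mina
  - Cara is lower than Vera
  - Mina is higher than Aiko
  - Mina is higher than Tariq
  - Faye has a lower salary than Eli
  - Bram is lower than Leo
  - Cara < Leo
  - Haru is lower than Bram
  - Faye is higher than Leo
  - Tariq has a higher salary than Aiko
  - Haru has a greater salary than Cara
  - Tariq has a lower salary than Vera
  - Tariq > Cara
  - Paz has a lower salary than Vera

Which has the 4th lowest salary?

The consecutive relations fix a unique order: Cara < Haru < Bram < Leo < Faye < Eli < Aiko < Tariq < Mina < Paz < Vera < Gia.
The 4th smallest is Leo.

Leo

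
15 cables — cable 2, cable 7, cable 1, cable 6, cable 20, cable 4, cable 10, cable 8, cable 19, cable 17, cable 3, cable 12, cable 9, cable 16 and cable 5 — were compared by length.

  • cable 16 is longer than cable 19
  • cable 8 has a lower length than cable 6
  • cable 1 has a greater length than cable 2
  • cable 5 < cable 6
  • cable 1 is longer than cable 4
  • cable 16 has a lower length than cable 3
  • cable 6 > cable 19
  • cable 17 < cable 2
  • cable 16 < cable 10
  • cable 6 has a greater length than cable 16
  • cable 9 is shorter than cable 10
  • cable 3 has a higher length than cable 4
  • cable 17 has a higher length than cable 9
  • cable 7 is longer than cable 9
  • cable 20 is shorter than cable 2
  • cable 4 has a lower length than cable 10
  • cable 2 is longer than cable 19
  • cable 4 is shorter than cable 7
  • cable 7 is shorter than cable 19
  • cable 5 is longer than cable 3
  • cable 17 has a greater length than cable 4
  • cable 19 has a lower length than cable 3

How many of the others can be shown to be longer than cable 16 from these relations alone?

The elements the relations force above cable 16 are cable 3, cable 5, cable 6, cable 10 — no chain reaches any other.
That is 4.

4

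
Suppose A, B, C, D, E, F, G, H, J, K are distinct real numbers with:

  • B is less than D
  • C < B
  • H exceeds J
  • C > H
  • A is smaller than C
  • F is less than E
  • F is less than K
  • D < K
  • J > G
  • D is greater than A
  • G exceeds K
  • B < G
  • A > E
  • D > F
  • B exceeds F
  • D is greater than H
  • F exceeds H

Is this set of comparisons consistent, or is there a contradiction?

We have G < J stated directly, yet also J < H < F < E < A < C < B < D < K < G by chaining the others — so J < G. Contradiction.

inconsistent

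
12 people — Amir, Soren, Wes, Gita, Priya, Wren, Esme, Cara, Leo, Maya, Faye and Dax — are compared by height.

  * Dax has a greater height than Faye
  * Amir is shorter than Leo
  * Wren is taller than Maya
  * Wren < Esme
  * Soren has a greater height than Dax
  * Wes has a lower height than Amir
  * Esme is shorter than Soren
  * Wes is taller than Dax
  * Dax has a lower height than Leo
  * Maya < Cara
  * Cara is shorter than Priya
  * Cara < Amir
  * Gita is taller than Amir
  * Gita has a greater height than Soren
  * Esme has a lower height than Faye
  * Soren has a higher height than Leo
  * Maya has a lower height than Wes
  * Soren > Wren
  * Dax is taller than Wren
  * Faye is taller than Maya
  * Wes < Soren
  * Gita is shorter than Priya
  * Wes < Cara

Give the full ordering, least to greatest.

Maya < Wren < Esme < Faye < Dax < Wes < Cara < Amir < Leo < Soren < Gita < Priya

Nothing is placed below Maya, so it is least; from there Maya < Wren; Wren < Esme; Esme < Faye; Faye < Dax; Dax < Wes; Wes < Cara; Cara < Amir; Amir < Leo; Leo < Soren; Soren < Gita; Gita < Priya, each given directly.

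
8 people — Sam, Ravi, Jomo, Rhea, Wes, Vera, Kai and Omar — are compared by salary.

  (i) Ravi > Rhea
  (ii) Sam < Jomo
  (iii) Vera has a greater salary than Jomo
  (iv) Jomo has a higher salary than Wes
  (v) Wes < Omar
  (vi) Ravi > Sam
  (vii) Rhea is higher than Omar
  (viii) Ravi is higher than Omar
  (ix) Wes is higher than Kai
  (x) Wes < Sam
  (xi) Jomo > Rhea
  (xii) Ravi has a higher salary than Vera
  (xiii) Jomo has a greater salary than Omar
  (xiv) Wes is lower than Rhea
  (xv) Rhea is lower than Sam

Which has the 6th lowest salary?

Jomo

Piecing the relations together gives one ordering: Kai < Wes < Omar < Rhea < Sam < Jomo < Vera < Ravi.
Counting 6 from the smallest end gives Jomo.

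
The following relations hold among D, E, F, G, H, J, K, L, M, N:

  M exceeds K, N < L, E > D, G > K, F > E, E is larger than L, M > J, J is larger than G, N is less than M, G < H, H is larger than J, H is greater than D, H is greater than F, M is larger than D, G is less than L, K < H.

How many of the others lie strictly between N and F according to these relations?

2

Chaining upward from N reaches: M, L, E, H.
Chaining downward from F reaches: D, K, G, L, E.
Strictly between N and F are those in both lists: L, E — 2 elements.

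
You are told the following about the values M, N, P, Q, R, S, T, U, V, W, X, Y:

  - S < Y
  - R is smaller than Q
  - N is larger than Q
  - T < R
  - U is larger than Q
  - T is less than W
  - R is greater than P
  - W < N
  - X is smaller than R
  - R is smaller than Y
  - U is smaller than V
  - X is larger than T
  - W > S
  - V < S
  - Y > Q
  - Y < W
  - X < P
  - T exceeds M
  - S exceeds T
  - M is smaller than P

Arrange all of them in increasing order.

M < T < X < P < R < Q < U < V < S < Y < W < N

The consecutive links are each given: M < T; T < X; X < P; P < R; R < Q; Q < U; U < V; V < S; S < Y; Y < W; W < N.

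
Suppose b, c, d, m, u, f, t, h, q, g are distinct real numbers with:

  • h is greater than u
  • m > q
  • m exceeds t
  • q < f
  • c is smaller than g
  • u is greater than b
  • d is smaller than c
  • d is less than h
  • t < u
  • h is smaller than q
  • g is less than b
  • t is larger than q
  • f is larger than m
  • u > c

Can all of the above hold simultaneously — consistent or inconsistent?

inconsistent

Chaining the given relations yields u < h < q < t, so u < t. But one relation states t < u. These cannot both hold.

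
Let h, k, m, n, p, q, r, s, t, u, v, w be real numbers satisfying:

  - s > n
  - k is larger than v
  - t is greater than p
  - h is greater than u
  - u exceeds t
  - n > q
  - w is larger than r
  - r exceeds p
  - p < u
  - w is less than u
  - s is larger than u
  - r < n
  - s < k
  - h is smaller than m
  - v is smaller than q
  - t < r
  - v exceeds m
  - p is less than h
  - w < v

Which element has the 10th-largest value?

The consecutive relations fix a unique order: p < t < r < w < u < h < m < v < q < n < s < k.
Counting 10 from the largest end gives r.

r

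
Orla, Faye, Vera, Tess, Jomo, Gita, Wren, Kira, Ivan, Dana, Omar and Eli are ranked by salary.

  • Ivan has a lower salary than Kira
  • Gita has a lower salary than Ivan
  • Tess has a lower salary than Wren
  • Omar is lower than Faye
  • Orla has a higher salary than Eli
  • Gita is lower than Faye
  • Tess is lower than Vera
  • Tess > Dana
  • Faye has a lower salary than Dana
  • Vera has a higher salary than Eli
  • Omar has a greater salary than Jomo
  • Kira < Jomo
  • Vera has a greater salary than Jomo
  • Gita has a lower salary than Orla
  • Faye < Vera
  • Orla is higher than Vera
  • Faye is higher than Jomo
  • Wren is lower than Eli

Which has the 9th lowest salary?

Piecing the relations together gives one ordering: Gita < Ivan < Kira < Jomo < Omar < Faye < Dana < Tess < Wren < Eli < Vera < Orla.
The 9th smallest is Wren.

Wren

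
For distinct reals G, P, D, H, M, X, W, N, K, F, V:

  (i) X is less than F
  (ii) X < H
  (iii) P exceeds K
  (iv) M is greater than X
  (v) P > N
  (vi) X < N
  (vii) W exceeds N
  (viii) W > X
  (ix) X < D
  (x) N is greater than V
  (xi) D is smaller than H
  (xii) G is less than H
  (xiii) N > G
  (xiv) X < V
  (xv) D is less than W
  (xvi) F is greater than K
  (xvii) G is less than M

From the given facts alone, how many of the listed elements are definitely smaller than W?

The elements the relations force below W are G, X, V, D, N — no chain reaches any other.
That is 5.

5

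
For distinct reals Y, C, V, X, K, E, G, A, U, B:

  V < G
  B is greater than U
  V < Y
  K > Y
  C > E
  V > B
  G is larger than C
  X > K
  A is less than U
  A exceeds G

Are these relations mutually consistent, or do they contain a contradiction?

inconsistent

We have V < G stated directly, yet also G < A < U < B < V by chaining the others — so G < V. Contradiction.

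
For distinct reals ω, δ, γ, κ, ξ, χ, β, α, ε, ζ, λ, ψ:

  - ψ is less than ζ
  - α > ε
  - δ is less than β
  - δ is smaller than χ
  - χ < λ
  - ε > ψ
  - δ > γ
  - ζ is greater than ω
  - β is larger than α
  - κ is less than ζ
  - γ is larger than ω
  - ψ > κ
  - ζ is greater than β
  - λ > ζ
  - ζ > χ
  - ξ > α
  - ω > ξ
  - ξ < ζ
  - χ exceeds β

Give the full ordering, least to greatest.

κ < ψ < ε < α < ξ < ω < γ < δ < β < χ < ζ < λ

Each adjacent pair is fixed by a given relation: κ < ψ; ψ < ε; ε < α; α < ξ; ξ < ω; ω < γ; γ < δ; δ < β; β < χ; χ < ζ; ζ < λ. Chaining them end to end gives the full order.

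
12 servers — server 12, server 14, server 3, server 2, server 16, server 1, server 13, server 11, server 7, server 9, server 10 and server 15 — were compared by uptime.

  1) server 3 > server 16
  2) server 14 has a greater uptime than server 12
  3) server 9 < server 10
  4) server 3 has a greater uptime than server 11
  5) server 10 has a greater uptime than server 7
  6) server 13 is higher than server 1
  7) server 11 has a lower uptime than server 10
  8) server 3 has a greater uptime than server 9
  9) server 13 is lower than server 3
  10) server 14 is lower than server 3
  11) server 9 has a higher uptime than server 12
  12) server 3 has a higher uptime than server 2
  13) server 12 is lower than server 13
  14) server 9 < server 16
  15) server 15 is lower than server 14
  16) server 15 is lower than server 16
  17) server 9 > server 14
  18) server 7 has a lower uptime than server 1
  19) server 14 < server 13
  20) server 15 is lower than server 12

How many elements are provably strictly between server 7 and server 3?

2

Chaining upward from server 7 reaches: server 1, server 13, server 10.
Chaining downward from server 3 reaches: server 15, server 12, server 11, server 14, server 2, server 9, server 1, server 13, server 16.
Strictly between server 7 and server 3 are those in both lists: server 1, server 13 — 2 elements.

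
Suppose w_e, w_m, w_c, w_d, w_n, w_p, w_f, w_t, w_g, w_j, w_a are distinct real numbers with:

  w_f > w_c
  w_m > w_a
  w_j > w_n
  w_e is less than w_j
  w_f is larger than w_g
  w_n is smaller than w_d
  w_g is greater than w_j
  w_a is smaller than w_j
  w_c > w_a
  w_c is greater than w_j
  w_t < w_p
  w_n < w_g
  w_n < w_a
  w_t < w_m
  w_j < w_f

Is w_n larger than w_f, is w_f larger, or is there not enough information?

The relevant relations are w_n < w_a; w_a < w_j; w_j < w_g; w_g < w_f.
Chaining these gives w_n < w_a < w_j < w_g < w_f.
So w_f is larger.

w_f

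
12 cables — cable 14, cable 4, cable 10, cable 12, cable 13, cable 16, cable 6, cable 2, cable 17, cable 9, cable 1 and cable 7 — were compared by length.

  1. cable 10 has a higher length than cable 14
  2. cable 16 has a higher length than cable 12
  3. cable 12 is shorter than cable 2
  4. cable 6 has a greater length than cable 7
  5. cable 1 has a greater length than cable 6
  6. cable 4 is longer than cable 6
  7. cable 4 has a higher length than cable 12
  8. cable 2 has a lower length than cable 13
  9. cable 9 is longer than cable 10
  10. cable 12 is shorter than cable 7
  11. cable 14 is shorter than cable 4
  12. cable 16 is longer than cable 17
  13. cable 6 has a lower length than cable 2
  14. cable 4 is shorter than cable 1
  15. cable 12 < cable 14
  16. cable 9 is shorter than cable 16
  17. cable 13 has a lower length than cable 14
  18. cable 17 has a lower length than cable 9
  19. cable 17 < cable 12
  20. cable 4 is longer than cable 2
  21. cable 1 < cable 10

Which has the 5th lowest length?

cable 2

Piecing the relations together gives one ordering: cable 17 < cable 12 < cable 7 < cable 6 < cable 2 < cable 13 < cable 14 < cable 4 < cable 1 < cable 10 < cable 9 < cable 16.
The 5th smallest is cable 2.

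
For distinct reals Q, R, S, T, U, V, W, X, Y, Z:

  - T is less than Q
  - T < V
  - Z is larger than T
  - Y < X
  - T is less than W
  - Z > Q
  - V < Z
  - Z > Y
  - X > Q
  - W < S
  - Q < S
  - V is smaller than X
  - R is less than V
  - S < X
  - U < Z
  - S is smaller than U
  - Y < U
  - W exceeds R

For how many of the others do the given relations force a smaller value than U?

6

From U the given relations immediately reach Y, S.
From those, W, Q — 4 in total.
From those, T, R — 6 in total.
No other element is forced below U by the given relations, so the count is 6.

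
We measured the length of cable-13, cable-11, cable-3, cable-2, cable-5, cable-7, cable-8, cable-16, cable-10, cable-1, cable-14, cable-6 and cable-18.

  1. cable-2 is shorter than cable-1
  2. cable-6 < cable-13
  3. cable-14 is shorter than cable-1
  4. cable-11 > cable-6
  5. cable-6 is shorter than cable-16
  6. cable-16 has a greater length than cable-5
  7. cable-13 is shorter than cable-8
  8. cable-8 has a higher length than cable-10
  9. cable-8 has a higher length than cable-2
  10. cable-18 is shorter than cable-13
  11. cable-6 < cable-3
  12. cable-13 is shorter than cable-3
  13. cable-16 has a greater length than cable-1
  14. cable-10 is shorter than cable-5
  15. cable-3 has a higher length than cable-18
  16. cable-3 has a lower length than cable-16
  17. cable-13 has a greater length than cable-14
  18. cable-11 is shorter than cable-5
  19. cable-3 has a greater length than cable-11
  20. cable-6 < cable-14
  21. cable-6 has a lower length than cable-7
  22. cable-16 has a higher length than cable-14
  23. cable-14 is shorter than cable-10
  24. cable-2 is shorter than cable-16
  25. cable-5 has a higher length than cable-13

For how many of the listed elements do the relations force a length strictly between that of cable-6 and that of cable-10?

1

Chaining upward from cable-6 reaches: cable-11, cable-14, cable-13, cable-3, cable-5, cable-1, cable-8, cable-7, cable-16.
Chaining downward from cable-10 reaches: cable-14.
Strictly between cable-6 and cable-10 are those in both lists: cable-14 — 1 element.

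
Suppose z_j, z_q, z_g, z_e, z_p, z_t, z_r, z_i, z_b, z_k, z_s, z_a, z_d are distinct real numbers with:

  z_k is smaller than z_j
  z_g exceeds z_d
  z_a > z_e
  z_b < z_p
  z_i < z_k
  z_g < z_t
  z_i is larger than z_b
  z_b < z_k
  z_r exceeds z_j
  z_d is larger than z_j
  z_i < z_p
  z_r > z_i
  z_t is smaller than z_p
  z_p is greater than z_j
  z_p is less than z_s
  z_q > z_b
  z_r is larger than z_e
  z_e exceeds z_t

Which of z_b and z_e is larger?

Following the relations from z_b: z_b < z_i < z_k < z_j < z_d < z_g < z_t < z_e.
So z_b < z_e; z_e is the larger of the two.

z_e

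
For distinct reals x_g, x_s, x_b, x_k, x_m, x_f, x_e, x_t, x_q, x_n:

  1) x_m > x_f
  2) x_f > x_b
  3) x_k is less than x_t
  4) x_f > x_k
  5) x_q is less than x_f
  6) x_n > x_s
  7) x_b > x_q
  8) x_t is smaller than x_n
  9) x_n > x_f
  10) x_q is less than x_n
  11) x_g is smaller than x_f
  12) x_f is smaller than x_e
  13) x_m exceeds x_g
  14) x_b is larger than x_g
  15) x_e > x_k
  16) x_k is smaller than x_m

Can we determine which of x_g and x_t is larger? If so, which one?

undetermined

Following every chain through x_g: above x_g we get x_b, x_f, x_n, x_m, x_e.
x_t is not reached, and no chain runs the other way from x_t to x_g.
So the given relations leave the order of x_g and x_t undetermined.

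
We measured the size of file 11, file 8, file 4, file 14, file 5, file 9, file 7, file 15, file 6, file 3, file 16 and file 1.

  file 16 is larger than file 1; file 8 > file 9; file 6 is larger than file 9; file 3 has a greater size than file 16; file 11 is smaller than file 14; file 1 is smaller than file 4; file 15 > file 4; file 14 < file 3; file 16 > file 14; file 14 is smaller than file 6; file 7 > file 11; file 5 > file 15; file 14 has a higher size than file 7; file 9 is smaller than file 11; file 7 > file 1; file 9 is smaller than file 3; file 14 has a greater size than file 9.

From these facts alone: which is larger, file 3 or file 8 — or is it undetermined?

Following every chain through file 8: below file 8 we get file 9.
file 3 is not reached, and no chain runs the other way from file 3 to file 8.
So the given relations leave the order of file 8 and file 3 undetermined.

undetermined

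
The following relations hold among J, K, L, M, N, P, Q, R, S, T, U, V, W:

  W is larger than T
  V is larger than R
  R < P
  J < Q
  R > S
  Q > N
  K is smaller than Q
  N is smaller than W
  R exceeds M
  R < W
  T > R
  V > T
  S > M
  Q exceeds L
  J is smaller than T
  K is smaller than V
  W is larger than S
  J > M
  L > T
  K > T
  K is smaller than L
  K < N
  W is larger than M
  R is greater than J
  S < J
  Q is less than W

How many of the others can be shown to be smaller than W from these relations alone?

9

The elements the relations force below W are M, S, J, R, T, K, N, L, Q — no chain reaches any other.
That is 9.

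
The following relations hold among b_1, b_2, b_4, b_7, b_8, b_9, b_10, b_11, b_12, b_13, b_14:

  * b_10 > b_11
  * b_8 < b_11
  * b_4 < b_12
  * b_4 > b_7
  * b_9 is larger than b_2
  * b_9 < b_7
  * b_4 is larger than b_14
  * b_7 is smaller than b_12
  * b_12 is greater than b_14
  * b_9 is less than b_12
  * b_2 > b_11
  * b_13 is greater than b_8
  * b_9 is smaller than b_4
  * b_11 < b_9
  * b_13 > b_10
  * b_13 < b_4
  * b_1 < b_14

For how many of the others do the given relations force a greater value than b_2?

4

From b_2 the given relations immediately reach b_9.
From those, b_7, b_4, b_12 — 4 in total.
Nothing else is reachable above b_2; 4 in all.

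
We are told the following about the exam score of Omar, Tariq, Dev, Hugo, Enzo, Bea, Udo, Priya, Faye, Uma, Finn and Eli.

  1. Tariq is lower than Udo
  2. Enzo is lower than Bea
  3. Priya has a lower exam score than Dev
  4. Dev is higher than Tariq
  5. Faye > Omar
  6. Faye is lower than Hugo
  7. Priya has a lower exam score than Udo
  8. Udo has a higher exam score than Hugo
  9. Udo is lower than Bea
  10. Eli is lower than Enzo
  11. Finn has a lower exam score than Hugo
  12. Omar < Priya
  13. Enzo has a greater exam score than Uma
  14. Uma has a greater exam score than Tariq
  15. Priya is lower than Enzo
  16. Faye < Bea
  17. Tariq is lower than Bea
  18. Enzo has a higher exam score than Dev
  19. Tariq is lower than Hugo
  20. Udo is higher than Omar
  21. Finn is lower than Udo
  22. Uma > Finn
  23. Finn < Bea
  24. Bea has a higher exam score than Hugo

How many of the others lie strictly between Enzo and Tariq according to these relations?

The relations place Tariq below Enzo. An element lies strictly between them when it is forced above Tariq and also forced below Enzo.
Above Tariq: {Dev, Uma, Hugo, Udo, Bea}. Below Enzo: {Omar, Eli, Finn, Priya, Dev, Uma}.
Intersection: {Dev, Uma} — 2.

2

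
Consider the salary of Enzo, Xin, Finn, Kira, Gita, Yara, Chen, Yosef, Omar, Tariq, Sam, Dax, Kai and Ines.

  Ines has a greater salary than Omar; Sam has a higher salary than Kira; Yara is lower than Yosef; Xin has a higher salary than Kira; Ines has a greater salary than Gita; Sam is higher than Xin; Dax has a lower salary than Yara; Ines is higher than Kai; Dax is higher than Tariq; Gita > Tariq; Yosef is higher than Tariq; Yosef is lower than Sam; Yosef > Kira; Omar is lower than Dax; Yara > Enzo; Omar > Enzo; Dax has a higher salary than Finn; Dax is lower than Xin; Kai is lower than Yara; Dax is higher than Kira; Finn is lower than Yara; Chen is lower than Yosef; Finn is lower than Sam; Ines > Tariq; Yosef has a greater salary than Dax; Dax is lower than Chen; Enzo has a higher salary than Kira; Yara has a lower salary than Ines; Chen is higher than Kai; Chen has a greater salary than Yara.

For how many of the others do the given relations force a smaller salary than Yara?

The elements the relations force below Yara are Kira, Enzo, Tariq, Omar, Finn, Dax, Kai — no chain reaches any other.
That is 7.

7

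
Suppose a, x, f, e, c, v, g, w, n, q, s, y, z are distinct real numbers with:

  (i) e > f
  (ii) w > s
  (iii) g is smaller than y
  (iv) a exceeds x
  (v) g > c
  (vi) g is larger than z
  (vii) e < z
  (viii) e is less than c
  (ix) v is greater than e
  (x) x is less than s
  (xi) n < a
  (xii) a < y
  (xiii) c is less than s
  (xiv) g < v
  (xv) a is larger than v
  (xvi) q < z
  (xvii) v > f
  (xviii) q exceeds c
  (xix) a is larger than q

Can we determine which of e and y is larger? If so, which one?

Link the given pairs in sequence: e < c; c < q; q < z; z < g; g < v; v < a; a < y.
Together: e < c < q < z < g < v < a < y.
So y is larger.

y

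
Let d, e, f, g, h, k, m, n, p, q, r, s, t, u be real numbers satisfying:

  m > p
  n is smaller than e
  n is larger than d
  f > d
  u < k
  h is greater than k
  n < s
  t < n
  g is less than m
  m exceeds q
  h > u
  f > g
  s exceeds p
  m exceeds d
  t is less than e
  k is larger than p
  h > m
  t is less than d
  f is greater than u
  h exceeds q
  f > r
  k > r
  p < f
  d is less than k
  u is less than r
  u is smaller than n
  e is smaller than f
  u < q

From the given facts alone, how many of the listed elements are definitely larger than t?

The elements the relations force above t are d, n, k, m, e, s, h, f — no chain reaches any other.
That is 8.

8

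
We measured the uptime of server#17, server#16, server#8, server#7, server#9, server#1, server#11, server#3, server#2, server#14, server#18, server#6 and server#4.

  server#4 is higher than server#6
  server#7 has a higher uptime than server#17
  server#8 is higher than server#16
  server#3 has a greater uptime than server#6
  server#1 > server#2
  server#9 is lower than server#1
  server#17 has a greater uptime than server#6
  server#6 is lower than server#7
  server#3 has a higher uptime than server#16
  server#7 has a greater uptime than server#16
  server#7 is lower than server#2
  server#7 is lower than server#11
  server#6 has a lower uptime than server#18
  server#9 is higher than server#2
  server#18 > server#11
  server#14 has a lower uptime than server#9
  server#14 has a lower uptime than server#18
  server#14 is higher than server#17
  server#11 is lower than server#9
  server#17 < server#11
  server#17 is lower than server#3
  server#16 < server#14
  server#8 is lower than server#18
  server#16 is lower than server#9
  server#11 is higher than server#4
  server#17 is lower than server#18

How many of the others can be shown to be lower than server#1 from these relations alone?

From server#1 the given relations immediately reach server#2, server#9.
From those, server#16, server#14, server#7, server#11 — 6 in total.
From those, server#6, server#17, server#4 — 9 in total.
Nothing else is reachable below server#1; 9 in all.

9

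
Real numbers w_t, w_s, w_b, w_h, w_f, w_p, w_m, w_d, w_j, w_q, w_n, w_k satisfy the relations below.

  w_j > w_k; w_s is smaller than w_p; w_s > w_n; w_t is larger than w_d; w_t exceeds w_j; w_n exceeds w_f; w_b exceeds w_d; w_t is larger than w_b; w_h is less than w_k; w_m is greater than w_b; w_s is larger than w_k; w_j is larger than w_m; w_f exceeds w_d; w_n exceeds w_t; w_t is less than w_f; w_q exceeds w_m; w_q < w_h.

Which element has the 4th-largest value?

w_f

The consecutive relations fix a unique order: w_d < w_b < w_m < w_q < w_h < w_k < w_j < w_t < w_f < w_n < w_s < w_p.
The 4th largest is w_f.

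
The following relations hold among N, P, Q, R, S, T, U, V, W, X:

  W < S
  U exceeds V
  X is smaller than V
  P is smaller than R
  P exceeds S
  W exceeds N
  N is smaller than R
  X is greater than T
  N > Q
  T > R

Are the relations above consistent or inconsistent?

Every relation is compatible with Q < N < W < S < P < R < T < X < V < U; the set is consistent.

consistent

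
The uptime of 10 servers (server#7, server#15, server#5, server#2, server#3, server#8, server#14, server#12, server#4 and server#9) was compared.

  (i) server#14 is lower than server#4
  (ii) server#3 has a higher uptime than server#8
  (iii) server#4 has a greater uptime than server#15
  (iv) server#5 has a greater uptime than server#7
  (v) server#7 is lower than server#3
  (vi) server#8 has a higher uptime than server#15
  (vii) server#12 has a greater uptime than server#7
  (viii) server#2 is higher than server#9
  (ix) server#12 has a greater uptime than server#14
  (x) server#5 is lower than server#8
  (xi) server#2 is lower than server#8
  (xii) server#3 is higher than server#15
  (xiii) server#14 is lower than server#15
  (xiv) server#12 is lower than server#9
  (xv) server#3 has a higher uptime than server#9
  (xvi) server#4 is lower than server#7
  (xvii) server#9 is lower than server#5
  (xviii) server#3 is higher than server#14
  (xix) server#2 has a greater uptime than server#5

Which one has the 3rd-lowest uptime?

server#4

The consecutive relations fix a unique order: server#14 < server#15 < server#4 < server#7 < server#12 < server#9 < server#5 < server#2 < server#8 < server#3.
Counting 3 from the smallest end gives server#4.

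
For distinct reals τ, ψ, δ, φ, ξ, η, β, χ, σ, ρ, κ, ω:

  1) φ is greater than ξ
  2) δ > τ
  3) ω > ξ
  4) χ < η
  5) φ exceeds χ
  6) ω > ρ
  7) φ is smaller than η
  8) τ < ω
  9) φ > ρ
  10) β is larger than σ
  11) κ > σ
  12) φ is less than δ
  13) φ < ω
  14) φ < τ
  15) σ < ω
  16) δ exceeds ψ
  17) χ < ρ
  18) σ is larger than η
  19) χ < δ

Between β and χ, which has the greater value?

Chaining the given relations: χ < ρ < φ < η < σ < β.
So χ < β; β is the larger of the two.

β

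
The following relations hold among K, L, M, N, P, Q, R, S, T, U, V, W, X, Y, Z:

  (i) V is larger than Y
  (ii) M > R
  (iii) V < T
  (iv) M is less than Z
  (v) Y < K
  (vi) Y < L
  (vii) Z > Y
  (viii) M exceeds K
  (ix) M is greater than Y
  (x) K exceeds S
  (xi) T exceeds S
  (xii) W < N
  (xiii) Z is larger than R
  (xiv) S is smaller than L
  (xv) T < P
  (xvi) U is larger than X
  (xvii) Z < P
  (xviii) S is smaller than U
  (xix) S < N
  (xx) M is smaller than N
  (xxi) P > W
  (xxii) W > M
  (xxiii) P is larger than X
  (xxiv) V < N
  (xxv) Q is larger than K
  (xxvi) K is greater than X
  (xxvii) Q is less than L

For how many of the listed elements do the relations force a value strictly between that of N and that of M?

Chaining upward from M reaches: Z, W, P.
Chaining downward from N reaches: Y, V, S, X, R, K, W.
Strictly between M and N are those in both lists: W — 1 element.

1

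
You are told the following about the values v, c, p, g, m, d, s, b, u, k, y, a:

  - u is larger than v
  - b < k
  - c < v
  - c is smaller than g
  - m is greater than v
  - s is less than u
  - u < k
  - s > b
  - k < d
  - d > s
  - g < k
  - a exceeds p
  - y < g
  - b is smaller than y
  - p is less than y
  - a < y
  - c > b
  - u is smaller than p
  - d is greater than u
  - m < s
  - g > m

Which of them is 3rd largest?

Chaining the given pairs: b < c < v < m < s < u < p < a < y < g < k < d.
The 3rd largest is g.

g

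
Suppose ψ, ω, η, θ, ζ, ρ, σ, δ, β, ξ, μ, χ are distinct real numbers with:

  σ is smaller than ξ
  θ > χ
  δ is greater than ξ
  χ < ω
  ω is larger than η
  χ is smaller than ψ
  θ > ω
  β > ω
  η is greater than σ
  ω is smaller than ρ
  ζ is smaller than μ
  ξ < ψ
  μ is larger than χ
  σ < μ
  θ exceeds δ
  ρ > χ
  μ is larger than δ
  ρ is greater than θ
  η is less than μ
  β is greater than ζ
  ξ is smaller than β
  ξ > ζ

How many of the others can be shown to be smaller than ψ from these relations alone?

4

From ψ the given relations immediately reach χ, ξ.
From those, σ, ζ — 4 in total.
No other element is forced below ψ by the given relations, so the count is 4.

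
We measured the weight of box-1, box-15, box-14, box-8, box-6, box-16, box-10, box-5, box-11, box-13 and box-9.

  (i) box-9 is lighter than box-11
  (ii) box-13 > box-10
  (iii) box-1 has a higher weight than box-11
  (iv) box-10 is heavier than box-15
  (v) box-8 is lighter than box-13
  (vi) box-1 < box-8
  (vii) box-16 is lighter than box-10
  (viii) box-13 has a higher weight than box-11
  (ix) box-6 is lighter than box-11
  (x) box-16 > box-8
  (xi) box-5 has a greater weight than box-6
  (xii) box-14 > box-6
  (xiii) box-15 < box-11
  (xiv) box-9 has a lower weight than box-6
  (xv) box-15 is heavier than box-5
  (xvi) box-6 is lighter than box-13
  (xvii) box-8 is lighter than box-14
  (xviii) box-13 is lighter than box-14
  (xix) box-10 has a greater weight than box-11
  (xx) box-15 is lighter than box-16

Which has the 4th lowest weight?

box-15

Chaining the given pairs: box-9 < box-6 < box-5 < box-15 < box-11 < box-1 < box-8 < box-16 < box-10 < box-13 < box-14.
Counting 4 from the smallest end gives box-15.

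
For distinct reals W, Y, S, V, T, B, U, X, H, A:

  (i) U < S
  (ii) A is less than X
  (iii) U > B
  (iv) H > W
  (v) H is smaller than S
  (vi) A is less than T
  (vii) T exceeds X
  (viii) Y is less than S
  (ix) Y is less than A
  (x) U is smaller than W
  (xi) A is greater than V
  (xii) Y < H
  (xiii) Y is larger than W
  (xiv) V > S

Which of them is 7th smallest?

Chaining the given pairs: B < U < W < Y < H < S < V < A < X < T.
The 7th smallest is V.

V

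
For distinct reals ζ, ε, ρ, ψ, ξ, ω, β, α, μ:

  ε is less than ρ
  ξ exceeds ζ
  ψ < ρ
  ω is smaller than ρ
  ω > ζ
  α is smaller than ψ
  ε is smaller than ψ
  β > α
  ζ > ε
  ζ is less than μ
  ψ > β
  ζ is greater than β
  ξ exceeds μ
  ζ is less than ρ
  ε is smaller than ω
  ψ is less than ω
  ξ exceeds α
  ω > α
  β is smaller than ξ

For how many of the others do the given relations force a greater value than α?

The elements the relations force above α are β, ζ, ψ, ω, ρ, μ, ξ — no chain reaches any other.
That is 7.

7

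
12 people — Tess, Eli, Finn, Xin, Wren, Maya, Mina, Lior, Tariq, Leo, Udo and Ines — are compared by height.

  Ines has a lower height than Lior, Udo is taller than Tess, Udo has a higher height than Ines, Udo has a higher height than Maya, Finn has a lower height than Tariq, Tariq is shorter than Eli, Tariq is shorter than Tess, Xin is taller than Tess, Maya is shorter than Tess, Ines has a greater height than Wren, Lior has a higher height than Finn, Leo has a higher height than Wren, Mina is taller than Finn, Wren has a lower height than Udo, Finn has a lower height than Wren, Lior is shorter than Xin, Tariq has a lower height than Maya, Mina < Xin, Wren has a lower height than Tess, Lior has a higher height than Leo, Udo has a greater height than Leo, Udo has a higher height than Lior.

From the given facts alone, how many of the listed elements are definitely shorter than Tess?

4

The elements the relations force below Tess are Finn, Wren, Tariq, Maya — no chain reaches any other.
That is 4.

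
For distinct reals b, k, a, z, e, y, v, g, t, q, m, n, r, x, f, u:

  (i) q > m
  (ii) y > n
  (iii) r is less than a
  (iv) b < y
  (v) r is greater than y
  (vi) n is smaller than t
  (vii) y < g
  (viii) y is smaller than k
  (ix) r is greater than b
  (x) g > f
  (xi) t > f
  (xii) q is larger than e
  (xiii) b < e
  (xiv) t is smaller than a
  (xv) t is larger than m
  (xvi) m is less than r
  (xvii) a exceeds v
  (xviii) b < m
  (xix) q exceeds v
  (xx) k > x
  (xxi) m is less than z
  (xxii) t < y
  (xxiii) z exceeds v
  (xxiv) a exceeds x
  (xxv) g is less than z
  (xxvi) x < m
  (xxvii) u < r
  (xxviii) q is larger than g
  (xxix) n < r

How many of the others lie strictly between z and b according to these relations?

The relations place b below z. An element lies strictly between them when it is forced above b and also forced below z.
Above b: {e, m, t, y, g, q, r, a, k}. Below z: {v, x, m, f, n, t, y, g}.
Intersection: {m, t, y, g} — 4.

4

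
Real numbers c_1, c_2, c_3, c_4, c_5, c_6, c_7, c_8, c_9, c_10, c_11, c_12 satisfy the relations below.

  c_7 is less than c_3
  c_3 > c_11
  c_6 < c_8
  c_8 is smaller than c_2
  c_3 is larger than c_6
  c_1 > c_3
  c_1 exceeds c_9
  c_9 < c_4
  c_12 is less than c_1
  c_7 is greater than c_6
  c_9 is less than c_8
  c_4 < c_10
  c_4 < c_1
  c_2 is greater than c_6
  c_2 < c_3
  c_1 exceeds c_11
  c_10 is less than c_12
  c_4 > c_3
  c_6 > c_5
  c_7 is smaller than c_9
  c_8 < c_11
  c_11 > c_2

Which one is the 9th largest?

c_9

Chaining the given pairs: c_5 < c_6 < c_7 < c_9 < c_8 < c_2 < c_11 < c_3 < c_4 < c_10 < c_12 < c_1.
The 9th largest is c_9.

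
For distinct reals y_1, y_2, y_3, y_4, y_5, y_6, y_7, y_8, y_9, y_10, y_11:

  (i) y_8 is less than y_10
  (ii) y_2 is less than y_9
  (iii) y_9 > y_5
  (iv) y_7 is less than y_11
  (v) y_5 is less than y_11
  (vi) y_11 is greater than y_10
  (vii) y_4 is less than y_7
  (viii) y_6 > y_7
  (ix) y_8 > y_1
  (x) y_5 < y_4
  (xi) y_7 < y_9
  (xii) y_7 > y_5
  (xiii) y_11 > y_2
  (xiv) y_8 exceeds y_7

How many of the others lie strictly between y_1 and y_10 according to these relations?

1

Chaining upward from y_1 reaches: y_8, y_11.
Chaining downward from y_10 reaches: y_5, y_4, y_7, y_8.
Strictly between y_1 and y_10 are those in both lists: y_8 — 1 element.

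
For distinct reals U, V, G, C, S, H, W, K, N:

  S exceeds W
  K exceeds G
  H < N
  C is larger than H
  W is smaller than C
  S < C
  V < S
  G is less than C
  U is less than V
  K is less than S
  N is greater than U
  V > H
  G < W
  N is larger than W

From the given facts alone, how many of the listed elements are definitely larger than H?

4

The elements the relations force above H are V, S, C, N — no chain reaches any other.
That is 4.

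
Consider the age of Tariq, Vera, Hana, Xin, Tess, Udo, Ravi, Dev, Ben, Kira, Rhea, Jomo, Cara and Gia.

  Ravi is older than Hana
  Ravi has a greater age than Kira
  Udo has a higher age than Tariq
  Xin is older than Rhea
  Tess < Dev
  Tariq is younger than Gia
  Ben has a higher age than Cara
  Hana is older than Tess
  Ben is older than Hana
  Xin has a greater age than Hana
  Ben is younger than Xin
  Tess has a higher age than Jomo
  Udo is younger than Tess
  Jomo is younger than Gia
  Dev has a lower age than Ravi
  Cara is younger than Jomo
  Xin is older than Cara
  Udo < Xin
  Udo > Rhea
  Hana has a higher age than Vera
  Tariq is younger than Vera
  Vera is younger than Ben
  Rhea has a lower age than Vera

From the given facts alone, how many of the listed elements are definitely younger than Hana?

7

The elements the relations force below Hana are Tariq, Cara, Rhea, Jomo, Udo, Vera, Tess — no chain reaches any other.
That is 7.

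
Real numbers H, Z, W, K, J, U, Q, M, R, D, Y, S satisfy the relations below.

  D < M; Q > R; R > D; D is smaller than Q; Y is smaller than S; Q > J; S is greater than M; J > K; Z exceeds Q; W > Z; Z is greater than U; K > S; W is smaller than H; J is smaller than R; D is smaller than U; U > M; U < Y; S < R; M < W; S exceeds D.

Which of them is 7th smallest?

Piecing the relations together gives one ordering: D < M < U < Y < S < K < J < R < Q < Z < W < H.
The 7th smallest is J.

J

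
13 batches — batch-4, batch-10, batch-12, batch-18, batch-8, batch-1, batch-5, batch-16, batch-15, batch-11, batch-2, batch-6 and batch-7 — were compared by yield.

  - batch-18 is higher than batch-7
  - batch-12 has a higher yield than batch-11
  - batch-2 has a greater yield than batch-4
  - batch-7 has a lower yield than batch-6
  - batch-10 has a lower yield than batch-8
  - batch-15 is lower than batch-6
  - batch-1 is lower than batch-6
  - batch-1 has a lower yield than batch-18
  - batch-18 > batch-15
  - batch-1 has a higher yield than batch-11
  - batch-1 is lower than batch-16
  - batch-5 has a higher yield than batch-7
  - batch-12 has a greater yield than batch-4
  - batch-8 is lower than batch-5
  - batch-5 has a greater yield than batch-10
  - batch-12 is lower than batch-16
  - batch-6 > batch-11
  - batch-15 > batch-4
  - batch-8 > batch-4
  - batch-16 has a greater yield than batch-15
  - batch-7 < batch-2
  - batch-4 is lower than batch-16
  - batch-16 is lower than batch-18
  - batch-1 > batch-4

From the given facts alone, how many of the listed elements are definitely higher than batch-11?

5

Directly above batch-11: batch-1, batch-12, batch-6.
One step further: batch-16, batch-18 (5 so far).
Nothing else is reachable above batch-11; 5 in all.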